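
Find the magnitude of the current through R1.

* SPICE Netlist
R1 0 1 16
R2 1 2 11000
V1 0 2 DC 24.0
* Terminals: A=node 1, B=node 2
Nodal analysis, taking node 2 as the 0 V reference.
Source V1 fixes V_0 = 24 V.
KCL at each unknown node (sum of currents leaving = 0; resistances in Ω):
  Node 1: (V_1 - 24)/16 + (V_1 - 0)/11000 = 0
Collecting terms: 0.06259 × V_1 = 1.5  =>  V_1 = 23.97 V
I_R1 = (V_0 - V_1)/R1 = (24 - 23.97)/16 = 0.002179 A
|I_R1| = 0.002179 A

Final answer: |I_R1| = 0.002179 A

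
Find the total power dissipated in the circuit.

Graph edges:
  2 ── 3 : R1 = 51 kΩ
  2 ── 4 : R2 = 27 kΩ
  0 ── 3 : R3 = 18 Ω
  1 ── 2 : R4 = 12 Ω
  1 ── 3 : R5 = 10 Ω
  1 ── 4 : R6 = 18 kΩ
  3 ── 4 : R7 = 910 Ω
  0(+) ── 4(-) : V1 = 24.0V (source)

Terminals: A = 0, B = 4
Nodal analysis, taking node 4 as the 0 V reference.
Source V1 fixes V_0 = 24 V.
KCL at each unknown node (sum of currents leaving = 0; resistances in Ω):
  Node 1: (V_1 - V_2)/12 + (V_1 - V_3)/10 + (V_1 - 0)/18000 = 0
  Node 2: (V_2 - V_3)/51000 + (V_2 - 0)/27000 + (V_2 - V_1)/12 = 0
  Node 3: (V_3 - V_2)/51000 + (V_3 - 24)/18 + (V_3 - V_1)/10 + (V_3 - 0)/910 = 0
Collecting terms (coefficients in siemens):
  0.1834·V_1 - 0.08333·V_2 - 0.1·V_3 = 0
  0.08339·V_2 - 0.08333·V_1 - 0.00001961·V_3 = 0
  0.1567·V_3 - 0.1·V_1 - 0.00001961·V_2 = 1.333
Solving these 3 simultaneous equations (Gaussian elimination) gives:
  V_1 = 23.47 V, V_2 = 23.46 V, V_3 = 23.5 V
Power in each resistor, P = (ΔV)²/R:
  P_R1 = (23.46 - 23.5)²/51000 = 0.00000002026 W
  P_R2 = (23.46 - 0)²/27000 = 0.02039 W
  P_R3 = (24 - 23.5)²/18 = 0.01411 W
  P_R4 = (23.47 - 23.46)²/12 = 0.00000905 W
  P_R5 = (23.47 - 23.5)²/10 = 0.0000472 W
  P_R6 = (23.47 - 0)²/18000 = 0.03061 W
  P_R7 = (23.5 - 0)²/910 = 0.6067 W
P_total = P_R1 + P_R2 + P_R3 + P_R4 + P_R5 + P_R6 + P_R7 = 0.6718 W

Final answer: 0.6718 W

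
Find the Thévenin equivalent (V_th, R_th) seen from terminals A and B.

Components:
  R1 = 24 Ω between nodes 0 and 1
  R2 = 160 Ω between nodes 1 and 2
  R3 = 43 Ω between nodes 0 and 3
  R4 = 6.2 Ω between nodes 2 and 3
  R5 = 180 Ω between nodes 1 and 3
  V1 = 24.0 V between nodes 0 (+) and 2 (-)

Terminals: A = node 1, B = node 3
Step 1 — V_th is the open-circuit voltage V_A - V_B (nothing connected across the terminals).
Nodal analysis, taking node 2 as the 0 V reference.
Source V1 fixes V_0 = 24 V.
KCL at each unknown node (sum of currents leaving = 0; resistances in Ω):
  Node 1: (V_1 - 24)/24 + (V_1 - 0)/160 + (V_1 - V_3)/180 = 0
  Node 3: (V_3 - 24)/43 + (V_3 - 0)/6.2 + (V_3 - V_1)/180 = 0
Collecting terms (coefficients in siemens):
  0.05347·V_1 - 0.005556·V_3 = 1
  0.1901·V_3 - 0.005556·V_1 = 0.5581
Determinant D = (0.05347)(0.1901) - (-0.005556)(-0.005556) = 0.01013
V_1 = [(1)(0.1901) - (-0.005556)(0.5581)]/D = 19.06 V
V_3 = [(0.05347)(0.5581) - (1)(-0.005556)]/D = 3.493 V
V_th = V_1 - V_3 = 19.06 - 3.493 = 15.57 V
Step 2 — R_th: zero the source — replace V1 by a short circuit (node 2 merges into node 0) — and find the resistance seen between A (node 1) and B (node 3).
Reduce the network between node 1 (A) and node 3 (B) by series/parallel combination:
  Rp1 = R1 ‖ R2 (parallel, both between nodes 0 and 1) = 1/(1/24 + 1/160) = 20.87 Ω
  Rp2 = R3 ‖ R4 (parallel, both between nodes 0 and 3) = 1/(1/43 + 1/6.2) = 5.419 Ω
  Rs1 = Rp1 + Rp2 (series, joined only at node 0) = 20.87 + 5.419 = 26.29 Ω
  Rp3 = R5 ‖ Rs1 (parallel, both between nodes 1 and 3) = 1/(1/180 + 1/26.29) = 22.94 Ω
R_th = 22.94 Ω

Final answer: V_th = 15.57 V, R_th = 22.94 Ω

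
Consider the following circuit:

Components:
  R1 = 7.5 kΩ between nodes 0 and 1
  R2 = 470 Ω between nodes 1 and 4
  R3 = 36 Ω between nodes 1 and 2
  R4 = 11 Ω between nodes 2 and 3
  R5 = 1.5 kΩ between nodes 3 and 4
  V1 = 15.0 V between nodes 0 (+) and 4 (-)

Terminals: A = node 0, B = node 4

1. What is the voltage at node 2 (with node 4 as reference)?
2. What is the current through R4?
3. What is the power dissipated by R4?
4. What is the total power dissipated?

Nodal analysis, taking node 4 as the 0 V reference.
Source V1 fixes V_0 = 15 V.
KCL at each unknown node (sum of currents leaving = 0; resistances in Ω):
  Node 1: (V_1 - 15)/7500 + (V_1 - 0)/470 + (V_1 - V_2)/36 = 0
  Node 2: (V_2 - V_1)/36 + (V_2 - V_3)/11 = 0
  Node 3: (V_3 - V_2)/11 + (V_3 - 0)/1500 = 0
Collecting terms (coefficients in siemens):
  0.03004·V_1 - 0.02778·V_2 = 0.002
  0.1187·V_2 - 0.02778·V_1 - 0.09091·V_3 = 0
  0.09158·V_3 - 0.09091·V_2 = 0
Solving these 3 simultaneous equations (Gaussian elimination) gives:
  V_1 = 0.6879 V, V_2 = 0.6719 V, V_3 = 0.667 V
Part 1:
  Read off the nodal solution: V_2 = 0.6719 V
Part 2:
  I_R4 = (V_2 - V_3)/R4 = (0.6719 - 0.667)/11 = 0.0004447 A
  Magnitude: I_R4 = 0.0004447 A
Part 3:
  I_R4 = (V_2 - V_3)/R4 = (0.6719 - 0.667)/11 = 0.0004447 A
  P_R4 = I_R4² × R4 = (0.0004447)² × 11 = 0.000002175 W
Part 4:
  Power in each resistor, P = (ΔV)²/R:
    P_R1 = (15 - 0.6879)²/7500 = 0.02731 W
    P_R2 = (0.6879 - 0)²/470 = 0.001007 W
    P_R3 = (0.6879 - 0.6719)²/36 = 0.000007118 W
    P_R4 = (0.6719 - 0.667)²/11 = 0.000002175 W
    P_R5 = (0.667 - 0)²/1500 = 0.0002966 W
  P_total = P_R1 + P_R2 + P_R3 + P_R4 + P_R5 = 0.02862 W

Final answers:
1. V_2 = 0.6719 V
2. I_R4 = 0.0004447 A
3. P_R4 = 2.175e-06 W
4. P_total = 0.02862 W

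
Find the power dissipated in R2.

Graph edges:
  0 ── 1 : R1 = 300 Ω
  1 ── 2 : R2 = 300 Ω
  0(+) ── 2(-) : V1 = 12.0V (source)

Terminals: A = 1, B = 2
Nodal analysis, taking node 2 as the 0 V reference.
Source V1 fixes V_0 = 12 V.
KCL at each unknown node (sum of currents leaving = 0; resistances in Ω):
  Node 1: (V_1 - 12)/300 + (V_1 - 0)/300 = 0
Collecting terms: 0.006667 × V_1 = 0.04  =>  V_1 = 6 V
I_R2 = (V_1 - V_2)/R2 = (6 - 0)/300 = 0.02 A
P_R2 = I_R2² × R2 = (0.02)² × 300 = 0.12 W

Final answer: 0.12 W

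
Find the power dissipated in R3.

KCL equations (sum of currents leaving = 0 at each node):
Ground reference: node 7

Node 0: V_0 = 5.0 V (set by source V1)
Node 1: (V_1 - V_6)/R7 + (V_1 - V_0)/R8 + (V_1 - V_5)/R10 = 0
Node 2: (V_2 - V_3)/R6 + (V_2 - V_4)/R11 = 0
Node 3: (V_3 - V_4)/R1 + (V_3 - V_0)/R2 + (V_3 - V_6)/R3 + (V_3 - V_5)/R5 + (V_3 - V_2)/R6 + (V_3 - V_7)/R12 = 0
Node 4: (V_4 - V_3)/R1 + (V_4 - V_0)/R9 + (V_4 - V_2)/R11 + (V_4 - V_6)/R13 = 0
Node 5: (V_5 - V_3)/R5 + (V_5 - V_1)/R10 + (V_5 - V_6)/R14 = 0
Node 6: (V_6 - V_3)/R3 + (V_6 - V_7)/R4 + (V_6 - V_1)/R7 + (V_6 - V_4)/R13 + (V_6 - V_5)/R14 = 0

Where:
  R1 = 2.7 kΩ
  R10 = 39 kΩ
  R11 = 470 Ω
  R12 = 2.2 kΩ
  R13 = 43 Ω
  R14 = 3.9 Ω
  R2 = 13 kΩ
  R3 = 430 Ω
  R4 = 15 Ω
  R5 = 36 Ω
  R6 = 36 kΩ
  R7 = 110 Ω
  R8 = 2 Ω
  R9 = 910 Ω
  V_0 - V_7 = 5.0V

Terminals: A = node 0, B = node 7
Nodal analysis, taking node 7 as the 0 V reference.
Source V1 fixes V_0 = 5 V.
KCL at each unknown node (sum of currents leaving = 0; resistances in Ω):
  Node 1: (V_1 - V_6)/110 + (V_1 - 5)/2 + (V_1 - V_5)/39000 = 0
  Node 2: (V_2 - V_3)/36000 + (V_2 - V_4)/470 = 0
  Node 3: (V_3 - V_4)/2700 + (V_3 - 5)/13000 + (V_3 - V_6)/430 + (V_3 - V_5)/36 + (V_3 - V_2)/36000 + (V_3 - 0)/2200 = 0
  Node 4: (V_4 - V_3)/2700 + (V_4 - 5)/910 + (V_4 - V_2)/470 + (V_4 - V_6)/43 = 0
  Node 5: (V_5 - V_3)/36 + (V_5 - V_1)/39000 + (V_5 - V_6)/3.9 = 0
  Node 6: (V_6 - V_3)/430 + (V_6 - 0)/15 + (V_6 - V_1)/110 + (V_6 - V_4)/43 + (V_6 - V_5)/3.9 = 0
Collecting terms (coefficients in siemens):
  0.5091·V_1 - 0.00002564·V_5 - 0.009091·V_6 = 2.5
  0.002155·V_2 - 0.00002778·V_3 - 0.002128·V_4 = 0
  0.03103·V_3 - 0.00002778·V_2 - 0.0003704·V_4 - 0.02778·V_5 - 0.002326·V_6 = 0.0003846
  0.02685·V_4 - 0.002128·V_2 - 0.0003704·V_3 - 0.02326·V_6 = 0.005495
  0.2842·V_5 - 0.00002564·V_1 - 0.02778·V_3 - 0.2564·V_6 = 0
  0.3577·V_6 - 0.009091·V_1 - 0.002326·V_3 - 0.02326·V_4 - 0.2564·V_5 = 0
Solving these 6 simultaneous equations (Gaussian elimination) gives:
  V_1 = 4.922 V, V_2 = 0.8435 V, V_3 = 0.6572 V, V_4 = 0.8459 V
  V_5 = 0.6536 V, V_6 = 0.6528 V
I_R3 = (V_3 - V_6)/R3 = (0.6572 - 0.6528)/430 = 0.00001028 A
P_R3 = I_R3² × R3 = (0.00001028)² × 430 = 0.00000004543 W

Final answer: 4.543e-08 W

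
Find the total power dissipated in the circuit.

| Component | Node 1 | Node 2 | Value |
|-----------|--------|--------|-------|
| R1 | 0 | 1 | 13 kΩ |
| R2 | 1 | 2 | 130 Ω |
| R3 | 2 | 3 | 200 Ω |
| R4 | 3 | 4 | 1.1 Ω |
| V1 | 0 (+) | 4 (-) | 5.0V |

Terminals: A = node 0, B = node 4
Nodal analysis, taking node 4 as the 0 V reference.
Source V1 fixes V_0 = 5 V.
KCL at each unknown node (sum of currents leaving = 0; resistances in Ω):
  Node 1: (V_1 - 5)/13000 + (V_1 - V_2)/130 = 0
  Node 2: (V_2 - V_1)/130 + (V_2 - V_3)/200 = 0
  Node 3: (V_3 - V_2)/200 + (V_3 - 0)/1.1 = 0
Collecting terms (coefficients in siemens):
  0.007769·V_1 - 0.007692·V_2 = 0.0003846
  0.01269·V_2 - 0.007692·V_1 - 0.005·V_3 = 0
  0.9141·V_3 - 0.005·V_2 = 0
Solving these 3 simultaneous equations (Gaussian elimination) gives:
  V_1 = 0.1242 V, V_2 = 0.07543 V, V_3 = 0.0004126 V
Power in each resistor, P = (ΔV)²/R:
  P_R1 = (5 - 0.1242)²/13000 = 0.001829 W
  P_R2 = (0.1242 - 0.07543)²/130 = 0.00001829 W
  P_R3 = (0.07543 - 0.0004126)²/200 = 0.00002813 W
  P_R4 = (0.0004126 - 0)²/1.1 = 0.0000001547 W
P_total = P_R1 + P_R2 + P_R3 + P_R4 = 0.001875 W

Final answer: 0.001875 W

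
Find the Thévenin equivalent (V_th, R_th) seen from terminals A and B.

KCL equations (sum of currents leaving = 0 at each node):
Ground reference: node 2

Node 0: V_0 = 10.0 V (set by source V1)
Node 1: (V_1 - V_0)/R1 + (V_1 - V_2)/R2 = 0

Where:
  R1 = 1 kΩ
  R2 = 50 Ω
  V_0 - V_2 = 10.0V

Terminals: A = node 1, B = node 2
Step 1 — V_th is the open-circuit voltage V_A - V_B (nothing connected across the terminals).
Nodal analysis, taking node 2 as the 0 V reference.
Source V1 fixes V_0 = 10 V.
KCL at each unknown node (sum of currents leaving = 0; resistances in Ω):
  Node 1: (V_1 - 10)/1000 + (V_1 - 0)/50 = 0
Collecting terms: 0.021 × V_1 = 0.01  =>  V_1 = 0.4762 V
V_th = V_1 - V_2 = 0.4762 - 0 = 0.4762 V
Step 2 — R_th: zero the source — replace V1 by a short circuit (node 2 merges into node 0) — and find the resistance seen between A (node 1) and B (node 0).
Reduce the network between node 1 (A) and node 0 (B) by series/parallel combination:
  Rp1 = R1 ‖ R2 (parallel, both between nodes 0 and 1) = 1/(1/1000 + 1/50) = 47.62 Ω
R_th = 47.62 Ω

Final answer: V_th = 0.4762 V, R_th = 47.62 Ω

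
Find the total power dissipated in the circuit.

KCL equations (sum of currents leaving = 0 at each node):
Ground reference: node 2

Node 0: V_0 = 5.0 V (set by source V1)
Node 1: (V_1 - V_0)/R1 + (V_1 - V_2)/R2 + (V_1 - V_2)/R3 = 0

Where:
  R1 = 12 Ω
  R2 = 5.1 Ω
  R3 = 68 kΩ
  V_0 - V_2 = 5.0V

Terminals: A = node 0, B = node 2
Nodal analysis, taking node 2 as the 0 V reference.
Source V1 fixes V_0 = 5 V.
KCL at each unknown node (sum of currents leaving = 0; resistances in Ω):
  Node 1: (V_1 - 5)/12 + (V_1 - 0)/5.1 + (V_1 - 0)/68000 = 0
Collecting terms: 0.2794 × V_1 = 0.4167  =>  V_1 = 1.491 V
Power in each resistor, P = (ΔV)²/R:
  P_R1 = (5 - 1.491)²/12 = 1.026 W
  P_R2 = (1.491 - 0)²/5.1 = 0.436 W
  P_R3 = (1.491 - 0)²/68000 = 0.0000327 W
P_total = P_R1 + P_R2 + P_R3 = 1.462 W

Final answer: 1.462 W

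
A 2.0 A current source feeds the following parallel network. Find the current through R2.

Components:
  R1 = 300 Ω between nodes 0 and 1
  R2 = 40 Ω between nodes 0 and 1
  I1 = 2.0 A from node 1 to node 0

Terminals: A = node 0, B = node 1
All resistors sit directly between nodes 0 and 1, so they are in parallel and share one voltage V; the full source current 2 A splits among them.
1/R_par = 1/300 + 1/40 = 0.02833 S  =>  R_par = 35.29 Ω
V = I × R_par = 2 × 35.29 = 70.59 V
I_R2 = V/R2 = 70.59/40 = 1.765 A

Final answer: 1.765 A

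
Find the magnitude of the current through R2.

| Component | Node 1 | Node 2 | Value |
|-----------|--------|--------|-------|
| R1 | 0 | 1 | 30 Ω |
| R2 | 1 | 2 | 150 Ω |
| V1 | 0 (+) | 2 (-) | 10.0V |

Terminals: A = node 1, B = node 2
Nodal analysis, taking node 2 as the 0 V reference.
Source V1 fixes V_0 = 10 V.
KCL at each unknown node (sum of currents leaving = 0; resistances in Ω):
  Node 1: (V_1 - 10)/30 + (V_1 - 0)/150 = 0
Collecting terms: 0.04 × V_1 = 0.3333  =>  V_1 = 8.333 V
I_R2 = (V_1 - V_2)/R2 = (8.333 - 0)/150 = 0.05556 A
|I_R2| = 0.05556 A

Final answer: |I_R2| = 0.05556 A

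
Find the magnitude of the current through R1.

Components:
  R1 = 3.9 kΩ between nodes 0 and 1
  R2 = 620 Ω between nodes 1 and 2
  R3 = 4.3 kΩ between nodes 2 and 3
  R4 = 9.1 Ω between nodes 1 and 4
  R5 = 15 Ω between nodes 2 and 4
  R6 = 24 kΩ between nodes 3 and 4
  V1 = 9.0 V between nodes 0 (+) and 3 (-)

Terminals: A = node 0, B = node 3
Nodal analysis, taking node 3 as the 0 V reference.
Source V1 fixes V_0 = 9 V.
KCL at each unknown node (sum of currents leaving = 0; resistances in Ω):
  Node 1: (V_1 - 9)/3900 + (V_1 - V_2)/620 + (V_1 - V_4)/9.1 = 0
  Node 2: (V_2 - V_1)/620 + (V_2 - 0)/4300 + (V_2 - V_4)/15 = 0
  Node 4: (V_4 - V_1)/9.1 + (V_4 - V_2)/15 + (V_4 - 0)/24000 = 0
Collecting terms (coefficients in siemens):
  0.1118·V_1 - 0.001613·V_2 - 0.1099·V_4 = 0.002308
  0.06851·V_2 - 0.001613·V_1 - 0.06667·V_4 = 0
  0.1766·V_4 - 0.1099·V_1 - 0.06667·V_2 = 0
Solving these 3 simultaneous equations (Gaussian elimination) gives:
  V_1 = 4.361 V, V_2 = 4.336 V, V_4 = 4.35 V
I_R1 = (V_0 - V_1)/R1 = (9 - 4.361)/3900 = 0.00119 A
|I_R1| = 0.00119 A

Final answer: |I_R1| = 0.00119 A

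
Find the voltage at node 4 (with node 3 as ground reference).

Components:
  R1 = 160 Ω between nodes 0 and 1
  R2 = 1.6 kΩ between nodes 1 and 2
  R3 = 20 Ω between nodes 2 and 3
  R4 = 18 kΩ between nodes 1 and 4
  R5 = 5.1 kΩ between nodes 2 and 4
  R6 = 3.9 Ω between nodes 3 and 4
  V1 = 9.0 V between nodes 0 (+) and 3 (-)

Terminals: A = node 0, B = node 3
Nodal analysis, taking node 3 as the 0 V reference.
Source V1 fixes V_0 = 9 V.
KCL at each unknown node (sum of currents leaving = 0; resistances in Ω):
  Node 1: (V_1 - 9)/160 + (V_1 - V_2)/1600 + (V_1 - V_4)/18000 = 0
  Node 2: (V_2 - V_1)/1600 + (V_2 - 0)/20 + (V_2 - V_4)/5100 = 0
  Node 4: (V_4 - V_1)/18000 + (V_4 - V_2)/5100 + (V_4 - 0)/3.9 = 0
Collecting terms (coefficients in siemens):
  0.006931·V_1 - 0.000625·V_2 - 0.00005556·V_4 = 0.05625
  0.05082·V_2 - 0.000625·V_1 - 0.0001961·V_4 = 0
  0.2567·V_4 - 0.00005556·V_1 - 0.0001961·V_2 = 0
Solving these 3 simultaneous equations (Gaussian elimination) gives:
  V_1 = 8.125 V, V_2 = 0.09993 V, V_4 = 0.001835 V
The requested potential is V_4 = 0.001835 V.

Final answer: V_4 = 0.001835 V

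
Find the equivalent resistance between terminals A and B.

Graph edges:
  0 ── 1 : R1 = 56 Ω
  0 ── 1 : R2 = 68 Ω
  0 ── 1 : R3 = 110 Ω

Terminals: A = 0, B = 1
Reduce the network between node 0 (A) and node 1 (B) by series/parallel combination:
  Rp1 = R1 ‖ R2 ‖ R3 (parallel, all between nodes 0 and 1) = 1/(1/56 + 1/68 + 1/110) = 24.01 Ω
R_eq = 24.01 Ω

Final answer: 24.01 Ω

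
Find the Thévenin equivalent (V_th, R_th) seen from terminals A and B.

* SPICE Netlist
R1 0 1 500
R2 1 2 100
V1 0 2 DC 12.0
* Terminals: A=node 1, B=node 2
Step 1 — V_th is the open-circuit voltage V_A - V_B (nothing connected across the terminals).
Nodal analysis, taking node 2 as the 0 V reference.
Source V1 fixes V_0 = 12 V.
KCL at each unknown node (sum of currents leaving = 0; resistances in Ω):
  Node 1: (V_1 - 12)/500 + (V_1 - 0)/100 = 0
Collecting terms: 0.012 × V_1 = 0.024  =>  V_1 = 2 V
V_th = V_1 - V_2 = 2 - 0 = 2 V
Step 2 — R_th: zero the source — replace V1 by a short circuit (node 2 merges into node 0) — and find the resistance seen between A (node 1) and B (node 0).
Reduce the network between node 1 (A) and node 0 (B) by series/parallel combination:
  Rp1 = R1 ‖ R2 (parallel, both between nodes 0 and 1) = 1/(1/500 + 1/100) = 83.33 Ω
R_th = 83.33 Ω

Final answer: V_th = 2 V, R_th = 83.33 Ω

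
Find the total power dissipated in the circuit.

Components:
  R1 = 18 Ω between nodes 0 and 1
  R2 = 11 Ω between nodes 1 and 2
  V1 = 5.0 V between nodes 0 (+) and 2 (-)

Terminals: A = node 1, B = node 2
Nodal analysis, taking node 2 as the 0 V reference.
Source V1 fixes V_0 = 5 V.
KCL at each unknown node (sum of currents leaving = 0; resistances in Ω):
  Node 1: (V_1 - 5)/18 + (V_1 - 0)/11 = 0
Collecting terms: 0.1465 × V_1 = 0.2778  =>  V_1 = 1.897 V
Power in each resistor, P = (ΔV)²/R:
  P_R1 = (5 - 1.897)²/18 = 0.5351 W
  P_R2 = (1.897 - 0)²/11 = 0.327 W
P_total = P_R1 + P_R2 = 0.8621 W

Final answer: 0.8621 W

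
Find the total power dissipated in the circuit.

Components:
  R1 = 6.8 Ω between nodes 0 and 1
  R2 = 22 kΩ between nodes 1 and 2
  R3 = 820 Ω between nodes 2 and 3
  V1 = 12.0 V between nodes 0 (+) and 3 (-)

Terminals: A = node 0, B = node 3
Nodal analysis, taking node 3 as the 0 V reference.
Source V1 fixes V_0 = 12 V.
KCL at each unknown node (sum of currents leaving = 0; resistances in Ω):
  Node 1: (V_1 - 12)/6.8 + (V_1 - V_2)/22000 = 0
  Node 2: (V_2 - V_1)/22000 + (V_2 - 0)/820 = 0
Collecting terms (coefficients in siemens):
  0.1471·V_1 - 0.00004545·V_2 = 1.765
  0.001265·V_2 - 0.00004545·V_1 = 0
Determinant D = (0.1471)(0.001265) - (-0.00004545)(-0.00004545) = 0.0001861
V_1 = [(1.765)(0.001265) - (-0.00004545)(0)]/D = 12 V
V_2 = [(0.1471)(0) - (1.765)(-0.00004545)]/D = 0.4311 V
Power in each resistor, P = (ΔV)²/R:
  P_R1 = (12 - 12)²/6.8 = 0.000001879 W
  P_R2 = (12 - 0.4311)²/22000 = 0.00608 W
  P_R3 = (0.4311 - 0)²/820 = 0.0002266 W
P_total = P_R1 + P_R2 + P_R3 = 0.006308 W

Final answer: 0.006308 W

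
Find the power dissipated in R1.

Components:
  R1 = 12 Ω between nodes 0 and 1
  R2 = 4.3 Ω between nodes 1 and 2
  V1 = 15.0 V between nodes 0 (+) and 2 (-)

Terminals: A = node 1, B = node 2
Nodal analysis, taking node 2 as the 0 V reference.
Source V1 fixes V_0 = 15 V.
KCL at each unknown node (sum of currents leaving = 0; resistances in Ω):
  Node 1: (V_1 - 15)/12 + (V_1 - 0)/4.3 = 0
Collecting terms: 0.3159 × V_1 = 1.25  =>  V_1 = 3.957 V
I_R1 = (V_0 - V_1)/R1 = (15 - 3.957)/12 = 0.9202 A
P_R1 = I_R1² × R1 = (0.9202)² × 12 = 10.16 W

Final answer: 10.16 W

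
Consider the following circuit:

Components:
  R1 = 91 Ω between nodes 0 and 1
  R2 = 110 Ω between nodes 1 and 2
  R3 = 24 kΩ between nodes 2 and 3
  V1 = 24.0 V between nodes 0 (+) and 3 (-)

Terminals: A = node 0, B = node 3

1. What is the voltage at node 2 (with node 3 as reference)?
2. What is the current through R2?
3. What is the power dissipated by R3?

Nodal analysis, taking node 3 as the 0 V reference.
Source V1 fixes V_0 = 24 V.
KCL at each unknown node (sum of currents leaving = 0; resistances in Ω):
  Node 1: (V_1 - 24)/91 + (V_1 - V_2)/110 = 0
  Node 2: (V_2 - V_1)/110 + (V_2 - 0)/24000 = 0
Collecting terms (coefficients in siemens):
  0.02008·V_1 - 0.009091·V_2 = 0.2637
  0.009133·V_2 - 0.009091·V_1 = 0
Determinant D = (0.02008)(0.009133) - (-0.009091)(-0.009091) = 0.0001007
V_1 = [(0.2637)(0.009133) - (-0.009091)(0)]/D = 23.91 V
V_2 = [(0.02008)(0) - (0.2637)(-0.009091)]/D = 23.8 V
Part 1:
  Read off the nodal solution: V_2 = 23.8 V
Part 2:
  I_R2 = (V_1 - V_2)/R2 = (23.91 - 23.8)/110 = 0.0009917 A
  Magnitude: I_R2 = 0.0009917 A
Part 3:
  I_R3 = (V_2 - V_3)/R3 = (23.8 - 0)/24000 = 0.0009917 A
  P_R3 = I_R3² × R3 = (0.0009917)² × 24000 = 0.0236 W

Final answers:
1. V_2 = 23.8 V
2. I_R2 = 0.0009917 A
3. P_R3 = 0.0236 W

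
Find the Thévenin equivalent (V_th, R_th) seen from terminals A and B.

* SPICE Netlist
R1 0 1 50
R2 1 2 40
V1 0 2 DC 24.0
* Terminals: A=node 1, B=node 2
Step 1 — V_th is the open-circuit voltage V_A - V_B (nothing connected across the terminals).
Nodal analysis, taking node 2 as the 0 V reference.
Source V1 fixes V_0 = 24 V.
KCL at each unknown node (sum of currents leaving = 0; resistances in Ω):
  Node 1: (V_1 - 24)/50 + (V_1 - 0)/40 = 0
Collecting terms: 0.045 × V_1 = 0.48  =>  V_1 = 10.67 V
V_th = V_1 - V_2 = 10.67 - 0 = 10.67 V
Step 2 — R_th: zero the source — replace V1 by a short circuit (node 2 merges into node 0) — and find the resistance seen between A (node 1) and B (node 0).
Reduce the network between node 1 (A) and node 0 (B) by series/parallel combination:
  Rp1 = R1 ‖ R2 (parallel, both between nodes 0 and 1) = 1/(1/50 + 1/40) = 22.22 Ω
R_th = 22.22 Ω

Final answer: V_th = 10.67 V, R_th = 22.22 Ω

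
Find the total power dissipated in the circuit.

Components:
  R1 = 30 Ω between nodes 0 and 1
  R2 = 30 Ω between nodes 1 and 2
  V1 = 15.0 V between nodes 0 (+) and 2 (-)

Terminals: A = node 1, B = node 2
Nodal analysis, taking node 2 as the 0 V reference.
Source V1 fixes V_0 = 15 V.
KCL at each unknown node (sum of currents leaving = 0; resistances in Ω):
  Node 1: (V_1 - 15)/30 + (V_1 - 0)/30 = 0
Collecting terms: 0.06667 × V_1 = 0.5  =>  V_1 = 7.5 V
Power in each resistor, P = (ΔV)²/R:
  P_R1 = (15 - 7.5)²/30 = 1.875 W
  P_R2 = (7.5 - 0)²/30 = 1.875 W
P_total = P_R1 + P_R2 = 3.75 W

Final answer: 3.75 W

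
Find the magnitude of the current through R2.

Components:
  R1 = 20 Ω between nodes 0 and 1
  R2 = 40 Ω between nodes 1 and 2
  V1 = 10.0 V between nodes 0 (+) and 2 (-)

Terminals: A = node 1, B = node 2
Nodal analysis, taking node 2 as the 0 V reference.
Source V1 fixes V_0 = 10 V.
KCL at each unknown node (sum of currents leaving = 0; resistances in Ω):
  Node 1: (V_1 - 10)/20 + (V_1 - 0)/40 = 0
Collecting terms: 0.075 × V_1 = 0.5  =>  V_1 = 6.667 V
I_R2 = (V_1 - V_2)/R2 = (6.667 - 0)/40 = 0.1667 A
|I_R2| = 0.1667 A

Final answer: |I_R2| = 0.1667 A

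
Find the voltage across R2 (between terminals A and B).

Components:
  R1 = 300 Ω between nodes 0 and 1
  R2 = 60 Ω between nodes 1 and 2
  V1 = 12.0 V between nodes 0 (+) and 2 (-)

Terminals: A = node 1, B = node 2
R1 and R2 are in series across V1 (node 0 → node 1 → node 2), and the output A–B is taken across R2, so this is a voltage divider.
Series current: I = V1/(R1 + R2) = 12/(300 + 60) = 12/360 = 0.03333 A
V_R2 = I × R2 = V1 × R2/(R1 + R2) = 12 × 60/360 = 2 V

Final answer: 2 V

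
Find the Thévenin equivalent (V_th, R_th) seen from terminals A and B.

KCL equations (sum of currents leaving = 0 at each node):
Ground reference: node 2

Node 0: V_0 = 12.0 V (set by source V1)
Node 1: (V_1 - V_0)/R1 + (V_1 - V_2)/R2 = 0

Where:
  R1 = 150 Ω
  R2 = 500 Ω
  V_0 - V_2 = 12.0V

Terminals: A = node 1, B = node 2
Step 1 — V_th is the open-circuit voltage V_A - V_B (nothing connected across the terminals).
Nodal analysis, taking node 2 as the 0 V reference.
Source V1 fixes V_0 = 12 V.
KCL at each unknown node (sum of currents leaving = 0; resistances in Ω):
  Node 1: (V_1 - 12)/150 + (V_1 - 0)/500 = 0
Collecting terms: 0.008667 × V_1 = 0.08  =>  V_1 = 9.231 V
V_th = V_1 - V_2 = 9.231 - 0 = 9.231 V
Step 2 — R_th: zero the source — replace V1 by a short circuit (node 2 merges into node 0) — and find the resistance seen between A (node 1) and B (node 0).
Reduce the network between node 1 (A) and node 0 (B) by series/parallel combination:
  Rp1 = R1 ‖ R2 (parallel, both between nodes 0 and 1) = 1/(1/150 + 1/500) = 115.4 Ω
R_th = 115.4 Ω

Final answer: V_th = 9.231 V, R_th = 115.4 Ω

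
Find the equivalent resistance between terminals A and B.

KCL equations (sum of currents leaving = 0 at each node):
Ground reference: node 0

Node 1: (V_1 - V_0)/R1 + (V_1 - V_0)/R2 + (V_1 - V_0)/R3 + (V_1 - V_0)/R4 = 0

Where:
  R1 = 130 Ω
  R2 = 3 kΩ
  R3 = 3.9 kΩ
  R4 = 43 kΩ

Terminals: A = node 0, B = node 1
Reduce the network between node 0 (A) and node 1 (B) by series/parallel combination:
  Rp1 = R1 ‖ R2 ‖ R3 ‖ R4 (parallel, all between nodes 0 and 1) = 1/(1/130 + 1/3000 + 1/3900 + 1/43000) = 120.4 Ω
R_eq = 120.4 Ω

Final answer: 120.4 Ω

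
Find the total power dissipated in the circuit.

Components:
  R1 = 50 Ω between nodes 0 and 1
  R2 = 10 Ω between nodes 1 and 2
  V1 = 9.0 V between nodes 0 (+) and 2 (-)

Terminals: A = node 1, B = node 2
Nodal analysis, taking node 2 as the 0 V reference.
Source V1 fixes V_0 = 9 V.
KCL at each unknown node (sum of currents leaving = 0; resistances in Ω):
  Node 1: (V_1 - 9)/50 + (V_1 - 0)/10 = 0
Collecting terms: 0.12 × V_1 = 0.18  =>  V_1 = 1.5 V
Power in each resistor, P = (ΔV)²/R:
  P_R1 = (9 - 1.5)²/50 = 1.125 W
  P_R2 = (1.5 - 0)²/10 = 0.225 W
P_total = P_R1 + P_R2 = 1.35 W

Final answer: 1.35 W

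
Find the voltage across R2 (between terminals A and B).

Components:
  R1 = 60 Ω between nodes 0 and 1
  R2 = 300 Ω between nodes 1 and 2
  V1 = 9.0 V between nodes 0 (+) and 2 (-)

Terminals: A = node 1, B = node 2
R1 and R2 are in series across V1 (node 0 → node 1 → node 2), and the output A–B is taken across R2, so this is a voltage divider.
Series current: I = V1/(R1 + R2) = 9/(60 + 300) = 9/360 = 0.025 A
V_R2 = I × R2 = V1 × R2/(R1 + R2) = 9 × 300/360 = 7.5 V

Final answer: 7.5 V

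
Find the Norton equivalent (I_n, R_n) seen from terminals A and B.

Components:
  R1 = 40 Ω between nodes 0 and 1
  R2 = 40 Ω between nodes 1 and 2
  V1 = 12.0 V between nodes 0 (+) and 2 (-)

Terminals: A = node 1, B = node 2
Find the Thévenin equivalent first; then I_n = V_th/R_th and R_n = R_th.
Step 1 — V_th is the open-circuit voltage V_A - V_B (nothing connected across the terminals).
Nodal analysis, taking node 2 as the 0 V reference.
Source V1 fixes V_0 = 12 V.
KCL at each unknown node (sum of currents leaving = 0; resistances in Ω):
  Node 1: (V_1 - 12)/40 + (V_1 - 0)/40 = 0
Collecting terms: 0.05 × V_1 = 0.3  =>  V_1 = 6 V
V_th = V_1 - V_2 = 6 - 0 = 6 V
Step 2 — R_th: zero the source — replace V1 by a short circuit (node 2 merges into node 0) — and find the resistance seen between A (node 1) and B (node 0).
Reduce the network between node 1 (A) and node 0 (B) by series/parallel combination:
  Rp1 = R1 ‖ R2 (parallel, both between nodes 0 and 1) = 1/(1/40 + 1/40) = 20 Ω
R_th = 20 Ω
I_n = V_th/R_th = 6/20 = 0.3 A, and R_n = R_th = 20 Ω

Final answer: I_n = 0.3 A, R_n = 20 Ω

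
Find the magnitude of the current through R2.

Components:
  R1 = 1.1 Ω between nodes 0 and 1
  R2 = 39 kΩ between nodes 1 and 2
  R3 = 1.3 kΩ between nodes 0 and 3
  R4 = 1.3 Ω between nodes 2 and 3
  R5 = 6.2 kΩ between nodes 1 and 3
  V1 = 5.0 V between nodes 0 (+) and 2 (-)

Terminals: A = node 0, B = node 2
Nodal analysis, taking node 2 as the 0 V reference.
Source V1 fixes V_0 = 5 V.
KCL at each unknown node (sum of currents leaving = 0; resistances in Ω):
  Node 1: (V_1 - 5)/1.1 + (V_1 - 0)/39000 + (V_1 - V_3)/6200 = 0
  Node 3: (V_3 - 5)/1300 + (V_3 - 0)/1.3 + (V_3 - V_1)/6200 = 0
Collecting terms (coefficients in siemens):
  0.9093·V_1 - 0.0001613·V_3 = 4.545
  0.7702·V_3 - 0.0001613·V_1 = 0.003846
Determinant D = (0.9093)(0.7702) - (-0.0001613)(-0.0001613) = 0.7003
V_1 = [(4.545)(0.7702) - (-0.0001613)(0.003846)]/D = 4.999 V
V_3 = [(0.9093)(0.003846) - (4.545)(-0.0001613)]/D = 0.006041 V
I_R2 = (V_1 - V_2)/R2 = (4.999 - 0)/39000 = 0.0001282 A
|I_R2| = 0.0001282 A

Final answer: |I_R2| = 0.0001282 A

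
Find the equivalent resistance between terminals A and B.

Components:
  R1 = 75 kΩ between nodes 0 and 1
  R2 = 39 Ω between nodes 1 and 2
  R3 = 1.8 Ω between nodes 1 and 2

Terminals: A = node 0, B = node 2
Reduce the network between node 0 (A) and node 2 (B) by series/parallel combination:
  Rp1 = R2 ‖ R3 (parallel, both between nodes 1 and 2) = 1/(1/39 + 1/1.8) = 1.721 Ω
  Rs1 = R1 + Rp1 (series, joined only at node 1) = 75000 + 1.721 = 75000 Ω
R_eq = 75 kΩ

Final answer: 75 kΩ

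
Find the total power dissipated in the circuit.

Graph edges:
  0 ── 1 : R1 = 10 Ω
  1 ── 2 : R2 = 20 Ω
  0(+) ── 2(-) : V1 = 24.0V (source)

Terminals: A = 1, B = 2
Nodal analysis, taking node 2 as the 0 V reference.
Source V1 fixes V_0 = 24 V.
KCL at each unknown node (sum of currents leaving = 0; resistances in Ω):
  Node 1: (V_1 - 24)/10 + (V_1 - 0)/20 = 0
Collecting terms: 0.15 × V_1 = 2.4  =>  V_1 = 16 V
Power in each resistor, P = (ΔV)²/R:
  P_R1 = (24 - 16)²/10 = 6.4 W
  P_R2 = (16 - 0)²/20 = 12.8 W
P_total = P_R1 + P_R2 = 19.2 W

Final answer: 19.2 W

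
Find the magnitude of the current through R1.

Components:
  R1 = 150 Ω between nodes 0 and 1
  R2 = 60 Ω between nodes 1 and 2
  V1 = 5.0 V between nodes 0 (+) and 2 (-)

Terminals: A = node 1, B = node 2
Nodal analysis, taking node 2 as the 0 V reference.
Source V1 fixes V_0 = 5 V.
KCL at each unknown node (sum of currents leaving = 0; resistances in Ω):
  Node 1: (V_1 - 5)/150 + (V_1 - 0)/60 = 0
Collecting terms: 0.02333 × V_1 = 0.03333  =>  V_1 = 1.429 V
I_R1 = (V_0 - V_1)/R1 = (5 - 1.429)/150 = 0.02381 A
|I_R1| = 0.02381 A

Final answer: |I_R1| = 0.02381 A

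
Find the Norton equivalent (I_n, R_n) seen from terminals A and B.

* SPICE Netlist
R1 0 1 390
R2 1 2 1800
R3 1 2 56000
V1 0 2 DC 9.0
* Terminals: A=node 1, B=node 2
Find the Thévenin equivalent first; then I_n = V_th/R_th and R_n = R_th.
Step 1 — V_th is the open-circuit voltage V_A - V_B (nothing connected across the terminals).
Nodal analysis, taking node 2 as the 0 V reference.
Source V1 fixes V_0 = 9 V.
KCL at each unknown node (sum of currents leaving = 0; resistances in Ω):
  Node 1: (V_1 - 9)/390 + (V_1 - 0)/1800 + (V_1 - 0)/56000 = 0
Collecting terms: 0.003138 × V_1 = 0.02308  =>  V_1 = 7.355 V
V_th = V_1 - V_2 = 7.355 - 0 = 7.355 V
Step 2 — R_th: zero the source — replace V1 by a short circuit (node 2 merges into node 0) — and find the resistance seen between A (node 1) and B (node 0).
Reduce the network between node 1 (A) and node 0 (B) by series/parallel combination:
  Rp1 = R1 ‖ R2 ‖ R3 (parallel, all between nodes 0 and 1) = 1/(1/390 + 1/1800 + 1/56000) = 318.7 Ω
R_th = 318.7 Ω
I_n = V_th/R_th = 7.355/318.7 = 0.02308 A, and R_n = R_th = 318.7 Ω

Final answer: I_n = 0.02308 A, R_n = 318.7 Ω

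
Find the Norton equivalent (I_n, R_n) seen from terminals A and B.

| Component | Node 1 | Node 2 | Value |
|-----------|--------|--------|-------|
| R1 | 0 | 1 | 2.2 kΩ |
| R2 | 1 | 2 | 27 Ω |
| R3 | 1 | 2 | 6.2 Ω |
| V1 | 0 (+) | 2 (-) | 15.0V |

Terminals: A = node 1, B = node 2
Find the Thévenin equivalent first; then I_n = V_th/R_th and R_n = R_th.
Step 1 — V_th is the open-circuit voltage V_A - V_B (nothing connected across the terminals).
Nodal analysis, taking node 2 as the 0 V reference.
Source V1 fixes V_0 = 15 V.
KCL at each unknown node (sum of currents leaving = 0; resistances in Ω):
  Node 1: (V_1 - 15)/2200 + (V_1 - 0)/27 + (V_1 - 0)/6.2 = 0
Collecting terms: 0.1988 × V_1 = 0.006818  =>  V_1 = 0.0343 V
V_th = V_1 - V_2 = 0.0343 - 0 = 0.0343 V
Step 2 — R_th: zero the source — replace V1 by a short circuit (node 2 merges into node 0) — and find the resistance seen between A (node 1) and B (node 0).
Reduce the network between node 1 (A) and node 0 (B) by series/parallel combination:
  Rp1 = R1 ‖ R2 ‖ R3 (parallel, all between nodes 0 and 1) = 1/(1/2200 + 1/27 + 1/6.2) = 5.031 Ω
R_th = 5.031 Ω
I_n = V_th/R_th = 0.0343/5.031 = 0.006818 A, and R_n = R_th = 5.031 Ω

Final answer: I_n = 0.006818 A, R_n = 5.031 Ω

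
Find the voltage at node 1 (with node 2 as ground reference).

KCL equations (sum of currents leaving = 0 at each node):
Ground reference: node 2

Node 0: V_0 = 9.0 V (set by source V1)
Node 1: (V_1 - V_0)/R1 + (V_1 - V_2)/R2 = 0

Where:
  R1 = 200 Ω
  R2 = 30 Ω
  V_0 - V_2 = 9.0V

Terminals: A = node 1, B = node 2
Nodal analysis, taking node 2 as the 0 V reference.
Source V1 fixes V_0 = 9 V.
KCL at each unknown node (sum of currents leaving = 0; resistances in Ω):
  Node 1: (V_1 - 9)/200 + (V_1 - 0)/30 = 0
Collecting terms: 0.03833 × V_1 = 0.045  =>  V_1 = 1.174 V
The requested potential is V_1 = 1.174 V.

Final answer: V_1 = 1.174 V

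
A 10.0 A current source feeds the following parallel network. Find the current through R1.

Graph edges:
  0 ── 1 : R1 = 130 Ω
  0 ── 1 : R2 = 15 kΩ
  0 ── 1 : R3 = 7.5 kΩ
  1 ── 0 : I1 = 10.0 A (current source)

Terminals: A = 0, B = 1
All resistors sit directly between nodes 0 and 1, so they are in parallel and share one voltage V; the full source current 10 A splits among them.
1/R_par = 1/130 + 1/15000 + 1/7500 = 0.007892 S  =>  R_par = 126.7 Ω
V = I × R_par = 10 × 126.7 = 1267 V
I_R1 = V/R1 = 1267/130 = 9.747 A

Final answer: 9.747 A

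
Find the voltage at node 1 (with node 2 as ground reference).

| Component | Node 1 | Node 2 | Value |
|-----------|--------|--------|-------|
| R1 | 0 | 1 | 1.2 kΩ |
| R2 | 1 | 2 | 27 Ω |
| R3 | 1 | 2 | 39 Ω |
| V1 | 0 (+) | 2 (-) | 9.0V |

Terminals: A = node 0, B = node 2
Nodal analysis, taking node 2 as the 0 V reference.
Source V1 fixes V_0 = 9 V.
KCL at each unknown node (sum of currents leaving = 0; resistances in Ω):
  Node 1: (V_1 - 9)/1200 + (V_1 - 0)/27 + (V_1 - 0)/39 = 0
Collecting terms: 0.06351 × V_1 = 0.0075  =>  V_1 = 0.1181 V
The requested potential is V_1 = 0.1181 V.

Final answer: V_1 = 0.1181 V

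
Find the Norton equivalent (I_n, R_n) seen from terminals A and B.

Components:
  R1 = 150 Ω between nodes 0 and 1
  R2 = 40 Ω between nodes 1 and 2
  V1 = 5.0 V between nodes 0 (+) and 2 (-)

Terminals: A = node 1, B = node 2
Find the Thévenin equivalent first; then I_n = V_th/R_th and R_n = R_th.
Step 1 — V_th is the open-circuit voltage V_A - V_B (nothing connected across the terminals).
Nodal analysis, taking node 2 as the 0 V reference.
Source V1 fixes V_0 = 5 V.
KCL at each unknown node (sum of currents leaving = 0; resistances in Ω):
  Node 1: (V_1 - 5)/150 + (V_1 - 0)/40 = 0
Collecting terms: 0.03167 × V_1 = 0.03333  =>  V_1 = 1.053 V
V_th = V_1 - V_2 = 1.053 - 0 = 1.053 V
Step 2 — R_th: zero the source — replace V1 by a short circuit (node 2 merges into node 0) — and find the resistance seen between A (node 1) and B (node 0).
Reduce the network between node 1 (A) and node 0 (B) by series/parallel combination:
  Rp1 = R1 ‖ R2 (parallel, both between nodes 0 and 1) = 1/(1/150 + 1/40) = 31.58 Ω
R_th = 31.58 Ω
I_n = V_th/R_th = 1.053/31.58 = 0.03333 A, and R_n = R_th = 31.58 Ω

Final answer: I_n = 0.03333 A, R_n = 31.58 Ω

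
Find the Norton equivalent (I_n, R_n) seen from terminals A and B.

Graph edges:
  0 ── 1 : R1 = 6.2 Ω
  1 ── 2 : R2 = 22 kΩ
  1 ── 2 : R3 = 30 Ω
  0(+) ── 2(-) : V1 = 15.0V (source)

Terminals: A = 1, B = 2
Find the Thévenin equivalent first; then I_n = V_th/R_th and R_n = R_th.
Step 1 — V_th is the open-circuit voltage V_A - V_B (nothing connected across the terminals).
Nodal analysis, taking node 2 as the 0 V reference.
Source V1 fixes V_0 = 15 V.
KCL at each unknown node (sum of currents leaving = 0; resistances in Ω):
  Node 1: (V_1 - 15)/6.2 + (V_1 - 0)/22000 + (V_1 - 0)/30 = 0
Collecting terms: 0.1947 × V_1 = 2.419  =>  V_1 = 12.43 V
V_th = V_1 - V_2 = 12.43 - 0 = 12.43 V
Step 2 — R_th: zero the source — replace V1 by a short circuit (node 2 merges into node 0) — and find the resistance seen between A (node 1) and B (node 0).
Reduce the network between node 1 (A) and node 0 (B) by series/parallel combination:
  Rp1 = R1 ‖ R2 ‖ R3 (parallel, all between nodes 0 and 1) = 1/(1/6.2 + 1/22000 + 1/30) = 5.137 Ω
R_th = 5.137 Ω
I_n = V_th/R_th = 12.43/5.137 = 2.419 A, and R_n = R_th = 5.137 Ω

Final answer: I_n = 2.419 A, R_n = 5.137 Ω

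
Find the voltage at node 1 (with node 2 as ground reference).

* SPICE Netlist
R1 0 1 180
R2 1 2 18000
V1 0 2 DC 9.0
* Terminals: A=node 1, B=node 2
Nodal analysis, taking node 2 as the 0 V reference.
Source V1 fixes V_0 = 9 V.
KCL at each unknown node (sum of currents leaving = 0; resistances in Ω):
  Node 1: (V_1 - 9)/180 + (V_1 - 0)/18000 = 0
Collecting terms: 0.005611 × V_1 = 0.05  =>  V_1 = 8.911 V
The requested potential is V_1 = 8.911 V.

Final answer: V_1 = 8.911 V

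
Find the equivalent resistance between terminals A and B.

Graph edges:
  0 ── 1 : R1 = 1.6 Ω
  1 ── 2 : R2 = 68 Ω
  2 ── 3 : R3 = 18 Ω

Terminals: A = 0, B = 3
Reduce the network between node 0 (A) and node 3 (B) by series/parallel combination:
  Rs1 = R1 + R2 (series, joined only at node 1) = 1.6 + 68 = 69.6 Ω
  Rs2 = R3 + Rs1 (series, joined only at node 2) = 18 + 69.6 = 87.6 Ω
R_eq = 87.6 Ω

Final answer: 87.6 Ω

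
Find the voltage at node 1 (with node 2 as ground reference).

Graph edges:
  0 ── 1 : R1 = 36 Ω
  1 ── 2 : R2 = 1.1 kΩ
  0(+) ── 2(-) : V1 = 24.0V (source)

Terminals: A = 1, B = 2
Nodal analysis, taking node 2 as the 0 V reference.
Source V1 fixes V_0 = 24 V.
KCL at each unknown node (sum of currents leaving = 0; resistances in Ω):
  Node 1: (V_1 - 24)/36 + (V_1 - 0)/1100 = 0
Collecting terms: 0.02869 × V_1 = 0.6667  =>  V_1 = 23.24 V
The requested potential is V_1 = 23.24 V.

Final answer: V_1 = 23.24 V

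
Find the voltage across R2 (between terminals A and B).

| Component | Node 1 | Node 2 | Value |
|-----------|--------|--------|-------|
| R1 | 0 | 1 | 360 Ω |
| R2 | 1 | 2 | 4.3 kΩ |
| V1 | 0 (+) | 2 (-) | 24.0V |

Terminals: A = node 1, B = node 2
R1 and R2 are in series across V1 (node 0 → node 1 → node 2), and the output A–B is taken across R2, so this is a voltage divider.
Series current: I = V1/(R1 + R2) = 24/(360 + 4300) = 24/4660 = 0.00515 A
V_R2 = I × R2 = V1 × R2/(R1 + R2) = 24 × 4300/4660 = 22.15 V

Final answer: 22.15 V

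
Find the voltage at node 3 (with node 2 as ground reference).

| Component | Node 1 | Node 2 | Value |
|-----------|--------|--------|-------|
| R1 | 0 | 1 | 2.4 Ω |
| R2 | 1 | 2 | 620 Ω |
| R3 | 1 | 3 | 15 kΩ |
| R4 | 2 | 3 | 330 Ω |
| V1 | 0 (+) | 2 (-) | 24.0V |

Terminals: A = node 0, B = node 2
Nodal analysis, taking node 2 as the 0 V reference.
Source V1 fixes V_0 = 24 V.
KCL at each unknown node (sum of currents leaving = 0; resistances in Ω):
  Node 1: (V_1 - 24)/2.4 + (V_1 - 0)/620 + (V_1 - V_3)/15000 = 0
  Node 3: (V_3 - V_1)/15000 + (V_3 - 0)/330 = 0
Collecting terms (coefficients in siemens):
  0.4183·V_1 - 0.00006667·V_3 = 10
  0.003097·V_3 - 0.00006667·V_1 = 0
Determinant D = (0.4183)(0.003097) - (-0.00006667)(-0.00006667) = 0.001296
V_1 = [(10)(0.003097) - (-0.00006667)(0)]/D = 23.9 V
V_3 = [(0.4183)(0) - (10)(-0.00006667)]/D = 0.5146 V
The requested potential is V_3 = 0.5146 V.

Final answer: V_3 = 0.5146 V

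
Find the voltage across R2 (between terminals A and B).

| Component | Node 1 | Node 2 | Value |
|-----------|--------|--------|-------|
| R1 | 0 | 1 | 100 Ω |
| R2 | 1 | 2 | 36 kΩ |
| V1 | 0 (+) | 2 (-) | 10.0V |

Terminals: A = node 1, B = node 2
R1 and R2 are in series across V1 (node 0 → node 1 → node 2), and the output A–B is taken across R2, so this is a voltage divider.
Series current: I = V1/(R1 + R2) = 10/(100 + 36000) = 10/36100 = 0.000277 A
V_R2 = I × R2 = V1 × R2/(R1 + R2) = 10 × 36000/36100 = 9.972 V

Final answer: 9.972 V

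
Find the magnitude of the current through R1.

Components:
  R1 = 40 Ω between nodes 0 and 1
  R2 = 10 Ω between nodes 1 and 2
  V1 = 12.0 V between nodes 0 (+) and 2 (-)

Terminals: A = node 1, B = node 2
Nodal analysis, taking node 2 as the 0 V reference.
Source V1 fixes V_0 = 12 V.
KCL at each unknown node (sum of currents leaving = 0; resistances in Ω):
  Node 1: (V_1 - 12)/40 + (V_1 - 0)/10 = 0
Collecting terms: 0.125 × V_1 = 0.3  =>  V_1 = 2.4 V
I_R1 = (V_0 - V_1)/R1 = (12 - 2.4)/40 = 0.24 A
|I_R1| = 0.24 A

Final answer: |I_R1| = 0.24 A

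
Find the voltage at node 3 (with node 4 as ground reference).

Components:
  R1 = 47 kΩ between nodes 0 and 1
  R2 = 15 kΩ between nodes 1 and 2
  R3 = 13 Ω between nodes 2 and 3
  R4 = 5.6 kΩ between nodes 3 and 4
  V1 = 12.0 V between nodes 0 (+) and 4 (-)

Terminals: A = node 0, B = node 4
Nodal analysis, taking node 4 as the 0 V reference.
Source V1 fixes V_0 = 12 V.
KCL at each unknown node (sum of currents leaving = 0; resistances in Ω):
  Node 1: (V_1 - 12)/47000 + (V_1 - V_2)/15000 = 0
  Node 2: (V_2 - V_1)/15000 + (V_2 - V_3)/13 = 0
  Node 3: (V_3 - V_2)/13 + (V_3 - 0)/5600 = 0
Collecting terms (coefficients in siemens):
  0.00008794·V_1 - 0.00006667·V_2 = 0.0002553
  0.07699·V_2 - 0.00006667·V_1 - 0.07692·V_3 = 0
  0.0771·V_3 - 0.07692·V_2 = 0
Solving these 3 simultaneous equations (Gaussian elimination) gives:
  V_1 = 3.658 V, V_2 = 0.9962 V, V_3 = 0.9939 V
The requested potential is V_3 = 0.9939 V.

Final answer: V_3 = 0.9939 V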